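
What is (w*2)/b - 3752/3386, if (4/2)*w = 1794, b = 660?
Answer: 299847/186230 ≈ 1.6101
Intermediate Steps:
w = 897 (w = (1/2)*1794 = 897)
(w*2)/b - 3752/3386 = (897*2)/660 - 3752/3386 = 1794*(1/660) - 3752*1/3386 = 299/110 - 1876/1693 = 299847/186230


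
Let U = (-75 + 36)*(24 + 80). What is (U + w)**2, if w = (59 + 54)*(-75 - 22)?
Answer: 225510289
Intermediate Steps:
U = -4056 (U = -39*104 = -4056)
w = -10961 (w = 113*(-97) = -10961)
(U + w)**2 = (-4056 - 10961)**2 = (-15017)**2 = 225510289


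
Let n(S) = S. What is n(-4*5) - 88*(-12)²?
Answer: -12692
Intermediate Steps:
n(-4*5) - 88*(-12)² = -4*5 - 88*(-12)² = -20 - 88*144 = -20 - 12672 = -12692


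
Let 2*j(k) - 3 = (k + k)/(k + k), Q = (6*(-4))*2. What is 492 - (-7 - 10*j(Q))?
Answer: 519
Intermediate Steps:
Q = -48 (Q = -24*2 = -48)
j(k) = 2 (j(k) = 3/2 + ((k + k)/(k + k))/2 = 3/2 + ((2*k)/((2*k)))/2 = 3/2 + ((2*k)*(1/(2*k)))/2 = 3/2 + (1/2)*1 = 3/2 + 1/2 = 2)
492 - (-7 - 10*j(Q)) = 492 - (-7 - 10*2) = 492 - (-7 - 20) = 492 - 1*(-27) = 492 + 27 = 519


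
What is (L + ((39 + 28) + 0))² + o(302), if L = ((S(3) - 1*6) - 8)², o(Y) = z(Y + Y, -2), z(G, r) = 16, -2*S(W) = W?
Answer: 1510697/16 ≈ 94419.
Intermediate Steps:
S(W) = -W/2
o(Y) = 16
L = 961/4 (L = ((-½*3 - 1*6) - 8)² = ((-3/2 - 6) - 8)² = (-15/2 - 8)² = (-31/2)² = 961/4 ≈ 240.25)
(L + ((39 + 28) + 0))² + o(302) = (961/4 + ((39 + 28) + 0))² + 16 = (961/4 + (67 + 0))² + 16 = (961/4 + 67)² + 16 = (1229/4)² + 16 = 1510441/16 + 16 = 1510697/16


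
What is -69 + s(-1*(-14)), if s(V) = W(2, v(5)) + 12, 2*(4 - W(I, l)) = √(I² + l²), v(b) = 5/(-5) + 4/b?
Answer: -53 - √101/10 ≈ -54.005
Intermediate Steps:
v(b) = -1 + 4/b (v(b) = 5*(-⅕) + 4/b = -1 + 4/b)
W(I, l) = 4 - √(I² + l²)/2
s(V) = 16 - √101/10 (s(V) = (4 - √(2² + ((4 - 1*5)/5)²)/2) + 12 = (4 - √(4 + ((4 - 5)/5)²)/2) + 12 = (4 - √(4 + ((⅕)*(-1))²)/2) + 12 = (4 - √(4 + (-⅕)²)/2) + 12 = (4 - √(4 + 1/25)/2) + 12 = (4 - √101/10) + 12 = 16 - √101/10)
-69 + s(-1*(-14)) = -69 + (16 - √101/10) = -53 - √101/10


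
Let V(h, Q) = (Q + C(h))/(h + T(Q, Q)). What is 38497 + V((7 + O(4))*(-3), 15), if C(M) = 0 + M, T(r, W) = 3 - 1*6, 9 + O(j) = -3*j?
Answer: 500480/13 ≈ 38498.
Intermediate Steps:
O(j) = -9 - 3*j
T(r, W) = -3 (T(r, W) = 3 - 6 = -3)
C(M) = M
V(h, Q) = (Q + h)/(-3 + h) (V(h, Q) = (Q + h)/(h - 3) = (Q + h)/(-3 + h))
38497 + V((7 + O(4))*(-3), 15) = 38497 + (15 + (7 + (-9 - 3*4))*(-3))/(-3 + (7 + (-9 - 3*4))*(-3)) = 38497 + (15 + (7 + (-9 - 12))*(-3))/(-3 + (7 + (-9 - 12))*(-3)) = 38497 + (15 + (7 - 21)*(-3))/(-3 + (7 - 21)*(-3)) = 38497 + (15 - 14*(-3))/(-3 - 14*(-3)) = 38497 + (15 + 42)/(-3 + 42) = 38497 + 57/39 = 38497 + (1/39)*57 = 38497 + 19/13 = 500480/13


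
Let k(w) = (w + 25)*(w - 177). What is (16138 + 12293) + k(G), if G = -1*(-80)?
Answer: 18246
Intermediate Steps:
G = 80
k(w) = (-177 + w)*(25 + w) (k(w) = (25 + w)*(-177 + w) = (-177 + w)*(25 + w))
(16138 + 12293) + k(G) = (16138 + 12293) + (-4425 + 80² - 152*80) = 28431 + (-4425 + 6400 - 12160) = 28431 - 10185 = 18246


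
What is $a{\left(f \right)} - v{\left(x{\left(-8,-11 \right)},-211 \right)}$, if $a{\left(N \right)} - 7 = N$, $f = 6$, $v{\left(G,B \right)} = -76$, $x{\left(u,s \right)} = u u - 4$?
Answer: $89$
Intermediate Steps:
$x{\left(u,s \right)} = -4 + u^{2}$ ($x{\left(u,s \right)} = u^{2} - 4 = -4 + u^{2}$)
$a{\left(N \right)} = 7 + N$
$a{\left(f \right)} - v{\left(x{\left(-8,-11 \right)},-211 \right)} = \left(7 + 6\right) - -76 = 13 + 76 = 89$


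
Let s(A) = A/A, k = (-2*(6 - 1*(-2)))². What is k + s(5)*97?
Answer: 353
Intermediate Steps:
k = 256 (k = (-2*(6 + 2))² = (-2*8)² = (-16)² = 256)
s(A) = 1
k + s(5)*97 = 256 + 1*97 = 256 + 97 = 353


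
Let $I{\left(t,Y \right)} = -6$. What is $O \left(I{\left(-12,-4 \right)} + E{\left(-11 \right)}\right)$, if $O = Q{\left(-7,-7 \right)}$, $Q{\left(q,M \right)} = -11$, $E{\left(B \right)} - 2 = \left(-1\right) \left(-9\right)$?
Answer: $-55$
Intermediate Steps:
$E{\left(B \right)} = 11$ ($E{\left(B \right)} = 2 - -9 = 2 + 9 = 11$)
$O = -11$
$O \left(I{\left(-12,-4 \right)} + E{\left(-11 \right)}\right) = - 11 \left(-6 + 11\right) = \left(-11\right) 5 = -55$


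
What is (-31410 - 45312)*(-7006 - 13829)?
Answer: 1598502870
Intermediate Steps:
(-31410 - 45312)*(-7006 - 13829) = -76722*(-20835) = 1598502870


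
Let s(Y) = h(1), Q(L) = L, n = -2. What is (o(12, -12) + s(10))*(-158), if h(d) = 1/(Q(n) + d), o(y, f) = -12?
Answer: 2054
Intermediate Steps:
h(d) = 1/(-2 + d)
s(Y) = -1 (s(Y) = 1/(-2 + 1) = 1/(-1) = -1)
(o(12, -12) + s(10))*(-158) = (-12 - 1)*(-158) = -13*(-158) = 2054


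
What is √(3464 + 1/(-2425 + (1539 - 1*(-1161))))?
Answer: √10478611/55 ≈ 58.856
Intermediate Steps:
√(3464 + 1/(-2425 + (1539 - 1*(-1161)))) = √(3464 + 1/(-2425 + (1539 + 1161))) = √(3464 + 1/(-2425 + 2700)) = √(3464 + 1/275) = √(952601/275) = √10478611/55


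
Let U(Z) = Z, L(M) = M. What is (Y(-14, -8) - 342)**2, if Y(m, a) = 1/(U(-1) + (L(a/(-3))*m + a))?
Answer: 2260146681/19321 ≈ 1.1698e+5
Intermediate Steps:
Y(m, a) = 1/(-1 + a - a*m/3) (Y(m, a) = 1/(-1 + ((a/(-3))*m + a)) = 1/(-1 + ((a*(-1/3))*m + a)) = 1/(-1 + ((-a/3)*m + a)) = 1/(-1 + (-a*m/3 + a)) = 1/(-1 + (a - a*m/3)) = 1/(-1 + a - a*m/3))
(Y(-14, -8) - 342)**2 = (3/(-3 + 3*(-8) - 1*(-8)*(-14)) - 342)**2 = (3/(-3 - 24 - 112) - 342)**2 = (3/(-139) - 342)**2 = (3*(-1/139) - 342)**2 = (-3/139 - 342)**2 = (-47541/139)**2 = 2260146681/19321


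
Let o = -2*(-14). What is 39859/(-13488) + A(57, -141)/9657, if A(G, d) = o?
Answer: -128180233/43417872 ≈ -2.9522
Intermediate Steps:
o = 28
A(G, d) = 28
39859/(-13488) + A(57, -141)/9657 = 39859/(-13488) + 28/9657 = 39859*(-1/13488) + 28*(1/9657) = -39859/13488 + 28/9657 = -128180233/43417872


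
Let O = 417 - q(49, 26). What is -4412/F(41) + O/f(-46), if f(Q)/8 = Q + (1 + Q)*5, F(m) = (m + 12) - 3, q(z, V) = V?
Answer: -4792383/54200 ≈ -88.420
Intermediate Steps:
O = 391 (O = 417 - 1*26 = 417 - 26 = 391)
F(m) = 9 + m (F(m) = (12 + m) - 3 = 9 + m)
f(Q) = 40 + 48*Q (f(Q) = 8*(Q + (1 + Q)*5) = 8*(Q + (5 + 5*Q)) = 8*(5 + 6*Q) = 40 + 48*Q)
-4412/F(41) + O/f(-46) = -4412/(9 + 41) + 391/(40 + 48*(-46)) = -4412/50 + 391/(40 - 2208) = -4412*1/50 + 391/(-2168) = -2206/25 + 391*(-1/2168) = -2206/25 - 391/2168 = -4792383/54200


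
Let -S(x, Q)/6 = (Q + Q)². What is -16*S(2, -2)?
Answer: 1536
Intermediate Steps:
S(x, Q) = -24*Q² (S(x, Q) = -6*(Q + Q)² = -6*4*Q² = -24*Q²)
-16*S(2, -2) = -(-384)*(-2)² = -(-384)*4 = -16*(-96) = 1536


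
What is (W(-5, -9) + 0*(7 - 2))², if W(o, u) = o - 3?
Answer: 64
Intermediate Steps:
W(o, u) = -3 + o
(W(-5, -9) + 0*(7 - 2))² = ((-3 - 5) + 0*(7 - 2))² = (-8 + 0*5)² = (-8 + 0)² = (-8)² = 64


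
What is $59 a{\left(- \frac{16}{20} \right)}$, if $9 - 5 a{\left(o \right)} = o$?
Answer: $\frac{2891}{25} \approx 115.64$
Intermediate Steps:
$a{\left(o \right)} = \frac{9}{5} - \frac{o}{5}$
$59 a{\left(- \frac{16}{20} \right)} = 59 \left(\frac{9}{5} - \frac{\left(-16\right) \frac{1}{20}}{5}\right) = 59 \left(\frac{9}{5} - - \frac{4}{25}\right) = 59 \left(\frac{9}{5} + \frac{4}{25}\right) = 59 \cdot \frac{49}{25} = \frac{2891}{25}$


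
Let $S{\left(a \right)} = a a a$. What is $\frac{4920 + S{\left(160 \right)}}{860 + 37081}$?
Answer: $\frac{4100920}{37941} \approx 108.09$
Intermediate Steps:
$S{\left(a \right)} = a^{3}$ ($S{\left(a \right)} = a^{2} a = a^{3}$)
$\frac{4920 + S{\left(160 \right)}}{860 + 37081} = \frac{4920 + 160^{3}}{860 + 37081} = \frac{4920 + 4096000}{37941} = 4100920 \cdot \frac{1}{37941} = \frac{4100920}{37941}$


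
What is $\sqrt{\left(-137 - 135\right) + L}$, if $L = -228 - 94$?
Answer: $3 i \sqrt{66} \approx 24.372 i$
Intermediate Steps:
$L = -322$ ($L = -228 - 94 = -322$)
$\sqrt{\left(-137 - 135\right) + L} = \sqrt{\left(-137 - 135\right) - 322} = \sqrt{-272 - 322} = \sqrt{-594} = 3 i \sqrt{66}$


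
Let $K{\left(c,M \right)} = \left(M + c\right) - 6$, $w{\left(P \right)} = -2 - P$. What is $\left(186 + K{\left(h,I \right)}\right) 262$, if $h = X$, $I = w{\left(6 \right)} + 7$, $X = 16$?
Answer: $51090$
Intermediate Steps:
$I = -1$ ($I = \left(-2 - 6\right) + 7 = -8 + 7 = -1$)
$h = 16$
$K{\left(c,M \right)} = -6 + M + c$
$\left(186 + K{\left(h,I \right)}\right) 262 = \left(186 - -9\right) 262 = \left(186 + 9\right) 262 = 195 \cdot 262 = 51090$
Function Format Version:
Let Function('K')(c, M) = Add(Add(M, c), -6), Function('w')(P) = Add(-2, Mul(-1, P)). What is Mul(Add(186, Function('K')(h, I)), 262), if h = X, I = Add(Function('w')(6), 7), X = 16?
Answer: 51090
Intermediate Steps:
I = -1 (I = Add(Add(-2, Mul(-1, 6)), 7) = Add(Add(-2, -6), 7) = Add(-8, 7) = -1)
h = 16
Function('K')(c, M) = Add(-6, M, c)
Mul(Add(186, Function('K')(h, I)), 262) = Mul(Add(186, Add(-6, -1, 16)), 262) = Mul(Add(186, 9), 262) = Mul(195, 262) = 51090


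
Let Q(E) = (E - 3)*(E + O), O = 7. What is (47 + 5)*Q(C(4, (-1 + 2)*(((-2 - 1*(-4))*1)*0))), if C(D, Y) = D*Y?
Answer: -1092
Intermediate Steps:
Q(E) = (-3 + E)*(7 + E) (Q(E) = (E - 3)*(E + 7) = (-3 + E)*(7 + E))
(47 + 5)*Q(C(4, (-1 + 2)*(((-2 - 1*(-4))*1)*0))) = (47 + 5)*(-21 + (4*((-1 + 2)*(((-2 - 1*(-4))*1)*0)))² + 4*(4*((-1 + 2)*(((-2 - 1*(-4))*1)*0)))) = 52*(-21 + (4*(1*(((-2 + 4)*1)*0)))² + 4*(4*(1*(((-2 + 4)*1)*0)))) = 52*(-21 + (4*(1*((2*1)*0)))² + 4*(4*(1*((2*1)*0)))) = 52*(-21 + (4*(1*(2*0)))² + 4*(4*(1*(2*0)))) = 52*(-21 + (4*(1*0))² + 4*(4*(1*0))) = 52*(-21 + (4*0)² + 4*(4*0)) = 52*(-21 + 0² + 4*0) = 52*(-21 + 0 + 0) = 52*(-21) = -1092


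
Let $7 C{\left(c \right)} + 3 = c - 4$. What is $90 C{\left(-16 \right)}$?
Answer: $- \frac{2070}{7} \approx -295.71$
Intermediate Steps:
$C{\left(c \right)} = -1 + \frac{c}{7}$ ($C{\left(c \right)} = - \frac{3}{7} + \frac{c - 4}{7} = - \frac{3}{7} + \frac{-4 + c}{7} = - \frac{3}{7} + \left(- \frac{4}{7} + \frac{c}{7}\right) = -1 + \frac{c}{7}$)
$90 C{\left(-16 \right)} = 90 \left(-1 + \frac{1}{7} \left(-16\right)\right) = 90 \left(-1 - \frac{16}{7}\right) = 90 \left(- \frac{23}{7}\right) = - \frac{2070}{7}$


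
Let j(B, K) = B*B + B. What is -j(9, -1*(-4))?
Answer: -90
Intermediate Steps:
j(B, K) = B + B² (j(B, K) = B² + B = B + B²)
-j(9, -1*(-4)) = -9*(1 + 9) = -9*10 = -1*90 = -90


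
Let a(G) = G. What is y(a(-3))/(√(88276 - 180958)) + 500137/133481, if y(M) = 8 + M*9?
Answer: 500137/133481 + I*√10298/1626 ≈ 3.7469 + 0.06241*I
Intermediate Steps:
y(M) = 8 + 9*M
y(a(-3))/(√(88276 - 180958)) + 500137/133481 = (8 + 9*(-3))/(√(88276 - 180958)) + 500137/133481 = (8 - 27)/(√(-92682)) + 500137*(1/133481) = -19*(-I*√10298/30894) + 500137/133481 = -(-1)*I*√10298/1626 + 500137/133481 = I*√10298/1626 + 500137/133481 = 500137/133481 + I*√10298/1626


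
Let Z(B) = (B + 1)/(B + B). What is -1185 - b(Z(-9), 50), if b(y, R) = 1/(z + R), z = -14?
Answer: -42661/36 ≈ -1185.0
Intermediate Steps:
Z(B) = (1 + B)/(2*B) (Z(B) = (1 + B)/((2*B)) = (1 + B)*(1/(2*B)) = (1 + B)/(2*B))
b(y, R) = 1/(-14 + R)
-1185 - b(Z(-9), 50) = -1185 - 1/(-14 + 50) = -1185 - 1/36 = -42661/36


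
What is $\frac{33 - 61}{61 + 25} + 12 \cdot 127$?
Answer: $\frac{65518}{43} \approx 1523.7$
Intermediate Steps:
$\frac{33 - 61}{61 + 25} + 12 \cdot 127 = - \frac{28}{86} + 1524 = \left(-28\right) \frac{1}{86} + 1524 = - \frac{14}{43} + 1524 = \frac{65518}{43}$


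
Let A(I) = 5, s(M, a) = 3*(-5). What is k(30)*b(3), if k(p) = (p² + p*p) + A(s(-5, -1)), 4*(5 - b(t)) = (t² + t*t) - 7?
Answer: 16245/4 ≈ 4061.3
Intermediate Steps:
s(M, a) = -15
b(t) = 27/4 - t²/2 (b(t) = 5 - ((t² + t*t) - 7)/4 = 5 - ((t² + t²) - 7)/4 = 5 - (2*t² - 7)/4 = 5 - (-7 + 2*t²)/4 = 5 + (7/4 - t²/2) = 27/4 - t²/2)
k(p) = 5 + 2*p² (k(p) = (p² + p*p) + 5 = (p² + p²) + 5 = 2*p² + 5 = 5 + 2*p²)
k(30)*b(3) = (5 + 2*30²)*(27/4 - ½*3²) = (5 + 2*900)*(27/4 - ½*9) = (5 + 1800)*(27/4 - 9/2) = 1805*(9/4) = 16245/4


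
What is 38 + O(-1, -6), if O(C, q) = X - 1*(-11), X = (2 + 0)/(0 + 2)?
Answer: 50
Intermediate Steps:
X = 1 (X = 2/2 = 2*(½) = 1)
O(C, q) = 12 (O(C, q) = 1 - 1*(-11) = 1 + 11 = 12)
38 + O(-1, -6) = 38 + 12 = 50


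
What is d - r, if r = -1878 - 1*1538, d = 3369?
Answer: 6785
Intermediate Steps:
r = -3416 (r = -1878 - 1538 = -3416)
d - r = 3369 - 1*(-3416) = 3369 + 3416 = 6785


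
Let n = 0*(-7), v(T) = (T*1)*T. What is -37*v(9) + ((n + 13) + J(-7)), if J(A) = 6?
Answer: -2978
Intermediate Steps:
v(T) = T² (v(T) = T*T = T²)
n = 0
-37*v(9) + ((n + 13) + J(-7)) = -37*9² + ((0 + 13) + 6) = -37*81 + (13 + 6) = -2997 + 19 = -2978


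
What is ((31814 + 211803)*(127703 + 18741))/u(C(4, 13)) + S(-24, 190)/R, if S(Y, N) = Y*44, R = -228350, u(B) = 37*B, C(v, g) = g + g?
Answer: 2036667804985418/54918175 ≈ 3.7086e+7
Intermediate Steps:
C(v, g) = 2*g
S(Y, N) = 44*Y
((31814 + 211803)*(127703 + 18741))/u(C(4, 13)) + S(-24, 190)/R = ((31814 + 211803)*(127703 + 18741))/((37*(2*13))) + (44*(-24))/(-228350) = (243617*146444)/((37*26)) - 1056*(-1/228350) = 35676247948/962 + 528/114175 = 35676247948*(1/962) + 528/114175 = 17838123974/481 + 528/114175 = 2036667804985418/54918175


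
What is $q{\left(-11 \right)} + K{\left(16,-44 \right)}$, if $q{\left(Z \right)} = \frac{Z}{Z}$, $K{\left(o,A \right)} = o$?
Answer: $17$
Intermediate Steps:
$q{\left(Z \right)} = 1$
$q{\left(-11 \right)} + K{\left(16,-44 \right)} = 1 + 16 = 17$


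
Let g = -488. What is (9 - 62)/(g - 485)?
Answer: 53/973 ≈ 0.054471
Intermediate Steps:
(9 - 62)/(g - 485) = (9 - 62)/(-488 - 485) = -53/(-973) = -53*(-1/973) = 53/973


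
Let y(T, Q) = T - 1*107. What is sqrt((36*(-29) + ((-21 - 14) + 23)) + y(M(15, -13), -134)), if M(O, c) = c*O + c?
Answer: I*sqrt(1371) ≈ 37.027*I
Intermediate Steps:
M(O, c) = c + O*c (M(O, c) = O*c + c = c + O*c)
y(T, Q) = -107 + T (y(T, Q) = T - 107 = -107 + T)
sqrt((36*(-29) + ((-21 - 14) + 23)) + y(M(15, -13), -134)) = sqrt((36*(-29) + ((-21 - 14) + 23)) + (-107 - 13*(1 + 15))) = sqrt((-1044 + (-35 + 23)) + (-107 - 13*16)) = sqrt((-1044 - 12) + (-107 - 208)) = sqrt(-1056 - 315) = sqrt(-1371) = I*sqrt(1371)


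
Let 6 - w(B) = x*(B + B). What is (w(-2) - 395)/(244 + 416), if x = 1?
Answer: -7/12 ≈ -0.58333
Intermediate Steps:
w(B) = 6 - 2*B (w(B) = 6 - (B + B) = 6 - 2*B)
(w(-2) - 395)/(244 + 416) = ((6 - 2*(-2)) - 395)/(244 + 416) = ((6 + 4) - 395)/660 = (10 - 395)*(1/660) = -385*1/660 = -7/12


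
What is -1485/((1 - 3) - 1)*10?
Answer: 4950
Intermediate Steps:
-1485/((1 - 3) - 1)*10 = -1485/(-2 - 1)*10 = -1485/(-3)*10 = -1485*(-1)/3*10 = -33*(-15)*10 = 495*10 = 4950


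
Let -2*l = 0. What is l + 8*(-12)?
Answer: -96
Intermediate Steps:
l = 0 (l = -1/2*0 = 0)
l + 8*(-12) = 0 + 8*(-12) = 0 - 96 = -96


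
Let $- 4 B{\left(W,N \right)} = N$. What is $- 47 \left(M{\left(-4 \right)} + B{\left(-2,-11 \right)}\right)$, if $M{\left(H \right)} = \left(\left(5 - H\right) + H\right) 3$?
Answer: $- \frac{3337}{4} \approx -834.25$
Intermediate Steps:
$B{\left(W,N \right)} = - \frac{N}{4}$
$M{\left(H \right)} = 15$ ($M{\left(H \right)} = 5 \cdot 3 = 15$)
$- 47 \left(M{\left(-4 \right)} + B{\left(-2,-11 \right)}\right) = - 47 \left(15 - - \frac{11}{4}\right) = - 47 \left(15 + \frac{11}{4}\right) = \left(-47\right) \frac{71}{4} = - \frac{3337}{4}$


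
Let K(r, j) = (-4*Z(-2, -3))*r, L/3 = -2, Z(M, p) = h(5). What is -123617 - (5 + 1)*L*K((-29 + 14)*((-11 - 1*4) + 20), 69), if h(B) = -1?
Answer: -134417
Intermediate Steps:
Z(M, p) = -1
L = -6 (L = 3*(-2) = -6)
K(r, j) = 4*r (K(r, j) = (-4*(-1))*r = 4*r)
-123617 - (5 + 1)*L*K((-29 + 14)*((-11 - 1*4) + 20), 69) = -123617 - (5 + 1)*(-6)*4*((-29 + 14)*((-11 - 1*4) + 20)) = -123617 - 6*(-6)*4*(-15*((-11 - 4) + 20)) = -123617 - (-36)*4*(-15*(-15 + 20)) = -123617 - (-36)*4*(-15*5) = -123617 - (-36)*4*(-75) = -123617 - (-36)*(-300) = -123617 - 1*10800 = -123617 - 10800 = -134417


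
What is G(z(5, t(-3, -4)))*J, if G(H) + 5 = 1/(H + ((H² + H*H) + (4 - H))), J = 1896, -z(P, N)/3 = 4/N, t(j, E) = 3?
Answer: -28282/3 ≈ -9427.3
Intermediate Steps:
z(P, N) = -12/N
G(H) = -5 + 1/(4 + 2*H²) (G(H) = -5 + 1/(H + ((H² + H*H) + (4 - H))) = -5 + 1/(H + ((H² + H²) + (4 - H))) = -5 + 1/(H + (2*H² + (4 - H))) = -5 + 1/(H + (4 - H + 2*H²)) = -5 + 1/(4 + 2*H²))
G(z(5, t(-3, -4)))*J = ((-19 - 10*(-12/3)²)/(2*(2 + (-12/3)²)))*1896 = ((-19 - 10*(-12*⅓)²)/(2*(2 + (-12*⅓)²)))*1896 = ((-19 - 10*(-4)²)/(2*(2 + (-4)²)))*1896 = ((-19 - 10*16)/(2*(2 + 16)))*1896 = ((½)*(-19 - 160)/18)*1896 = ((½)*(1/18)*(-179))*1896 = -179/36*1896 = -28282/3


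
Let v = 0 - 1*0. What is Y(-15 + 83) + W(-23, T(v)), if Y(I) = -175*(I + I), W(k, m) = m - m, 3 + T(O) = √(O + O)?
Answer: -23800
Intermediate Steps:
v = 0 (v = 0 + 0 = 0)
T(O) = -3 + √2*√O (T(O) = -3 + √(O + O) = -3 + √(2*O) = -3 + √2*√O)
W(k, m) = 0
Y(I) = -350*I
Y(-15 + 83) + W(-23, T(v)) = -350*(-15 + 83) + 0 = -350*68 + 0 = -23800 + 0 = -23800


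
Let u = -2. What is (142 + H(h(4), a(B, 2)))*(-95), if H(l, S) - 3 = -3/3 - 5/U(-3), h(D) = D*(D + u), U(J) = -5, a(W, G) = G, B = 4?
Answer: -13775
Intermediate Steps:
h(D) = D*(-2 + D) (h(D) = D*(D - 2) = D*(-2 + D))
H(l, S) = 3 (H(l, S) = 3 + (-3/3 - 5/(-5)) = 3 + (-3*⅓ - 5*(-⅕)) = 3 + (-1 + 1) = 3 + 0 = 3)
(142 + H(h(4), a(B, 2)))*(-95) = (142 + 3)*(-95) = 145*(-95) = -13775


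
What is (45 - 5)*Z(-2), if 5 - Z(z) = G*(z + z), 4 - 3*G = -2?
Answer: 520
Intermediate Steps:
G = 2 (G = 4/3 - ⅓*(-2) = 4/3 + ⅔ = 2)
Z(z) = 5 - 4*z (Z(z) = 5 - 2*(z + z) = 5 - 2*2*z = 5 - 4*z)
(45 - 5)*Z(-2) = (45 - 5)*(5 - 4*(-2)) = 40*(5 + 8) = 40*13 = 520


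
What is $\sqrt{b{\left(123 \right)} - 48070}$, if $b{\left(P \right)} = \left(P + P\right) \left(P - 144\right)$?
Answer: $2 i \sqrt{13309} \approx 230.73 i$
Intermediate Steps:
$b{\left(P \right)} = 2 P \left(-144 + P\right)$
$\sqrt{b{\left(123 \right)} - 48070} = \sqrt{2 \cdot 123 \left(-144 + 123\right) - 48070} = \sqrt{2 \cdot 123 \left(-21\right) - 48070} = \sqrt{-5166 - 48070} = \sqrt{-53236} = 2 i \sqrt{13309}$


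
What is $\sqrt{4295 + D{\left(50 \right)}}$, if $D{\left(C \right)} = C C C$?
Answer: $\sqrt{129295} \approx 359.58$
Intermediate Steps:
$D{\left(C \right)} = C^{3}$ ($D{\left(C \right)} = C^{2} C = C^{3}$)
$\sqrt{4295 + D{\left(50 \right)}} = \sqrt{4295 + 50^{3}} = \sqrt{4295 + 125000} = \sqrt{129295}$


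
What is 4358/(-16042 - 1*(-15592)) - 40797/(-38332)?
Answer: -74346103/8624700 ≈ -8.6201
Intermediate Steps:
4358/(-16042 - 1*(-15592)) - 40797/(-38332) = 4358/(-16042 + 15592) - 40797*(-1/38332) = 4358/(-450) + 40797/38332 = 4358*(-1/450) + 40797/38332 = -2179/225 + 40797/38332 = -74346103/8624700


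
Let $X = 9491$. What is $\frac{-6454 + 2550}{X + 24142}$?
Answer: $- \frac{3904}{33633} \approx -0.11608$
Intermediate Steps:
$\frac{-6454 + 2550}{X + 24142} = \frac{-6454 + 2550}{9491 + 24142} = - \frac{3904}{33633}$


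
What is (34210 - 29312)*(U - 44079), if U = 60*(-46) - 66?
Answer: -229740690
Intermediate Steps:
U = -2826 (U = -2760 - 66 = -2826)
(34210 - 29312)*(U - 44079) = (34210 - 29312)*(-2826 - 44079) = 4898*(-46905) = -229740690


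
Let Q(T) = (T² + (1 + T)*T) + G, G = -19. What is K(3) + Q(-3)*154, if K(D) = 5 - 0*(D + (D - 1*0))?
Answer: -611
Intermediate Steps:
Q(T) = -19 + T² + T*(1 + T) (Q(T) = (T² + (1 + T)*T) - 19 = (T² + T*(1 + T)) - 19 = -19 + T² + T*(1 + T))
K(D) = 5 (K(D) = 5 - 0*(D + (D + 0)) = 5 - 0*(D + D) = 5 - 0*2*D = 5 - 2*0 = 5 + 0 = 5)
K(3) + Q(-3)*154 = 5 + (-19 - 3 + 2*(-3)²)*154 = 5 + (-19 - 3 + 2*9)*154 = 5 + (-19 - 3 + 18)*154 = 5 - 4*154 = 5 - 616 = -611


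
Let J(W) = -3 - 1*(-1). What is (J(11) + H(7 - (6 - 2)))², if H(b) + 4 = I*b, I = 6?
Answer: 144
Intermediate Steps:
J(W) = -2 (J(W) = -3 + 1 = -2)
H(b) = -4 + 6*b
(J(11) + H(7 - (6 - 2)))² = (-2 + (-4 + 6*(7 - (6 - 2))))² = (-2 + (-4 + 6*(7 - 1*4)))² = (-2 + (-4 + 6*(7 - 4)))² = (-2 + (-4 + 6*3))² = (-2 + (-4 + 18))² = (-2 + 14)² = 12² = 144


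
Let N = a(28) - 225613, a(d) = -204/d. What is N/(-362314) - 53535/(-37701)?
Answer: 32553022112/15936200133 ≈ 2.0427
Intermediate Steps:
N = -1579342/7 (N = -204/28 - 225613 = -204*1/28 - 225613 = -51/7 - 225613 = -1579342/7 ≈ -2.2562e+5)
N/(-362314) - 53535/(-37701) = -1579342/7/(-362314) - 53535/(-37701) = -1579342/7*(-1/362314) - 53535*(-1/37701) = 789671/1268099 + 17845/12567 = 32553022112/15936200133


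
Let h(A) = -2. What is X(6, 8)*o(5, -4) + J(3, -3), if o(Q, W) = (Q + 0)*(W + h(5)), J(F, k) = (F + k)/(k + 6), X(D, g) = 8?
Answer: -240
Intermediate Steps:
J(F, k) = (F + k)/(6 + k)
o(Q, W) = Q*(-2 + W) (o(Q, W) = (Q + 0)*(W - 2) = Q*(-2 + W))
X(6, 8)*o(5, -4) + J(3, -3) = 8*(5*(-2 - 4)) + (3 - 3)/(6 - 3) = 8*(5*(-6)) + 0/3 = 8*(-30) + (⅓)*0 = -240 + 0 = -240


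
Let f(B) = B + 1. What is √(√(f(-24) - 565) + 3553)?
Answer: √(3553 + 14*I*√3) ≈ 59.607 + 0.2034*I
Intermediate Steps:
f(B) = 1 + B
√(√(f(-24) - 565) + 3553) = √(√((1 - 24) - 565) + 3553) = √(√(-23 - 565) + 3553) = √(√(-588) + 3553) = √(14*I*√3 + 3553) = √(3553 + 14*I*√3)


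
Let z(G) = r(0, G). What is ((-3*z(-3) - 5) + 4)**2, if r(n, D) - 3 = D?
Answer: 1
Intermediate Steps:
r(n, D) = 3 + D
z(G) = 3 + G
((-3*z(-3) - 5) + 4)**2 = ((-3*(3 - 3) - 5) + 4)**2 = ((-3*0 - 5) + 4)**2 = ((0 - 5) + 4)**2 = (-5 + 4)**2 = (-1)**2 = 1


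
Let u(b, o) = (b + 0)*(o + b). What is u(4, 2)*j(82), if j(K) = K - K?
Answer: 0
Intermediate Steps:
u(b, o) = b*(b + o)
j(K) = 0
u(4, 2)*j(82) = (4*(4 + 2))*0 = (4*6)*0 = 24*0 = 0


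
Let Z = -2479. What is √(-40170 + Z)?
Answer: I*√42649 ≈ 206.52*I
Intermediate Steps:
√(-40170 + Z) = √(-40170 - 2479) = √(-42649) = I*√42649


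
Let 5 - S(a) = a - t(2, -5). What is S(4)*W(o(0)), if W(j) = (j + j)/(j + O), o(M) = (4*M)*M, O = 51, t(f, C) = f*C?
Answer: 0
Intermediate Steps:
t(f, C) = C*f
o(M) = 4*M**2
S(a) = -5 - a (S(a) = 5 - (a - (-5)*2) = 5 - (a - 1*(-10)) = 5 - (a + 10) = 5 - (10 + a) = 5 + (-10 - a) = -5 - a)
W(j) = 2*j/(51 + j) (W(j) = (j + j)/(j + 51) = (2*j)/(51 + j) = 2*j/(51 + j))
S(4)*W(o(0)) = (-5 - 1*4)*(2*(4*0**2)/(51 + 4*0**2)) = (-5 - 4)*(2*(4*0)/(51 + 4*0)) = -18*0/(51 + 0) = -18*0/51 = -9*0 = 0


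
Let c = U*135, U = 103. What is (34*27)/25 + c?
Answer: 348543/25 ≈ 13942.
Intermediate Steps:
c = 13905 (c = 103*135 = 13905)
(34*27)/25 + c = (34*27)/25 + 13905 = 918*(1/25) + 13905 = 918/25 + 13905 = 348543/25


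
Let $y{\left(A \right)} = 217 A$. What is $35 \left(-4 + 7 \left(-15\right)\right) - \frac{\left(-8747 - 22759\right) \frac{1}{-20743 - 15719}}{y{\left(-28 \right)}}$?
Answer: $- \frac{2387533731}{625828} \approx -3815.0$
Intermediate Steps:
$35 \left(-4 + 7 \left(-15\right)\right) - \frac{\left(-8747 - 22759\right) \frac{1}{-20743 - 15719}}{y{\left(-28 \right)}} = 35 \left(-4 + 7 \left(-15\right)\right) - \frac{\left(-8747 - 22759\right) \frac{1}{-20743 - 15719}}{217 \left(-28\right)} = 35 \left(-4 - 105\right) - \frac{\left(-31506\right) \frac{1}{-36462}}{-6076} = 35 \left(-109\right) - \left(-31506\right) \left(- \frac{1}{36462}\right) \left(- \frac{1}{6076}\right) = -3815 - \frac{89}{103} \left(- \frac{1}{6076}\right) = -3815 - - \frac{89}{625828} = -3815 + \frac{89}{625828} = - \frac{2387533731}{625828}$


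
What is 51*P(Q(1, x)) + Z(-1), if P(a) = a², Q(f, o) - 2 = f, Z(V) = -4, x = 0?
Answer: 455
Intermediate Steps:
Q(f, o) = 2 + f
51*P(Q(1, x)) + Z(-1) = 51*(2 + 1)² - 4 = 51*3² - 4 = 51*9 - 4 = 459 - 4 = 455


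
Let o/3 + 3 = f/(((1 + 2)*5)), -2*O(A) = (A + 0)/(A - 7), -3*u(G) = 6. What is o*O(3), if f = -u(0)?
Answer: -129/40 ≈ -3.2250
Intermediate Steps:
u(G) = -2 (u(G) = -⅓*6 = -2)
f = 2 (f = -1*(-2) = 2)
O(A) = -A/(2*(-7 + A)) (O(A) = -(A + 0)/(2*(A - 7)) = -A/(2*(-7 + A)))
o = -43/5 (o = -9 + 3*(2/(((1 + 2)*5))) = -9 + 3*(2/((3*5))) = -9 + 3*(2/15) = -9 + ⅖ = -43/5 ≈ -8.6000)
o*O(3) = -(-43)*3/(5*(-14 + 2*3)) = -(-43)*3/(5*(-14 + 6)) = -(-43)*3/(5*(-8)) = -(-43)*3*(-1)/(5*8) = -43/5*3/8 = -129/40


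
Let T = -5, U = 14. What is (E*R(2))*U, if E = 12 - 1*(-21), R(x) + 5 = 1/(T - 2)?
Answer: -2376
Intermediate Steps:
R(x) = -36/7 (R(x) = -5 + 1/(-5 - 2) = -5 + 1/(-7) = -5 - ⅐ = -36/7)
E = 33 (E = 12 + 21 = 33)
(E*R(2))*U = (33*(-36/7))*14 = -1188/7*14 = -2376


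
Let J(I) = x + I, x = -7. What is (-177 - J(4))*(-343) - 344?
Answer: 59338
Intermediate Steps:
J(I) = -7 + I
(-177 - J(4))*(-343) - 344 = (-177 - (-7 + 4))*(-343) - 344 = (-177 - 1*(-3))*(-343) - 344 = (-177 + 3)*(-343) - 344 = -174*(-343) - 344 = 59682 - 344 = 59338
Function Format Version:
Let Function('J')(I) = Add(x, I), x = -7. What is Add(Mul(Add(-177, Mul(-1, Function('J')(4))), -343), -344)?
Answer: 59338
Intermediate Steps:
Function('J')(I) = Add(-7, I)
Add(Mul(Add(-177, Mul(-1, Function('J')(4))), -343), -344) = Add(Mul(Add(-177, Mul(-1, Add(-7, 4))), -343), -344) = Add(Mul(Add(-177, Mul(-1, -3)), -343), -344) = Add(Mul(Add(-177, 3), -343), -344) = Add(Mul(-174, -343), -344) = Add(59682, -344) = 59338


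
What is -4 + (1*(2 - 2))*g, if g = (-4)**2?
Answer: -4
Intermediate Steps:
g = 16
-4 + (1*(2 - 2))*g = -4 + (1*(2 - 2))*16 = -4 + (1*0)*16 = -4 + 0*16 = -4 + 0 = -4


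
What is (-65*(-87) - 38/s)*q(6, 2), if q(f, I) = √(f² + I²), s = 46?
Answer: 260092*√10/23 ≈ 35760.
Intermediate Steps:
q(f, I) = √(I² + f²)
(-65*(-87) - 38/s)*q(6, 2) = (-65*(-87) - 38/46)*√(2² + 6²) = (5655 - 38*1/46)*√(4 + 36) = (5655 - 19/23)*√40 = 130046*(2*√10)/23 = 260092*√10/23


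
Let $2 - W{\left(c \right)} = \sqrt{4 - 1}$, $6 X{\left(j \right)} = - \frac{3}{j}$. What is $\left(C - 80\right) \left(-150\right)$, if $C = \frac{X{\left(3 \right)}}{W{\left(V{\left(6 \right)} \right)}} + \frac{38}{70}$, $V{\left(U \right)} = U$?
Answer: $\frac{83780}{7} + 25 \sqrt{3} \approx 12012.0$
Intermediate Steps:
$X{\left(j \right)} = - \frac{1}{2 j}$ ($X{\left(j \right)} = \frac{\left(-3\right) \frac{1}{j}}{6} = - \frac{1}{2 j}$)
$W{\left(c \right)} = 2 - \sqrt{3}$ ($W{\left(c \right)} = 2 - \sqrt{4 - 1} = 2 - \sqrt{3}$)
$C = \frac{19}{35} - \frac{1}{6 \left(2 - \sqrt{3}\right)}$ ($C = \frac{\left(- \frac{1}{2}\right) \frac{1}{3}}{2 - \sqrt{3}} + \frac{38}{70} = \frac{\left(- \frac{1}{2}\right) \frac{1}{3}}{2 - \sqrt{3}} + 38 \cdot \frac{1}{70} = - \frac{1}{6 \left(2 - \sqrt{3}\right)} + \frac{19}{35} = \frac{19}{35} - \frac{1}{6 \left(2 - \sqrt{3}\right)} \approx -0.079151$)
$\left(C - 80\right) \left(-150\right) = \left(\left(\frac{22}{105} - \frac{\sqrt{3}}{6}\right) - 80\right) \left(-150\right) = \left(- \frac{8378}{105} - \frac{\sqrt{3}}{6}\right) \left(-150\right) = \frac{83780}{7} + 25 \sqrt{3}$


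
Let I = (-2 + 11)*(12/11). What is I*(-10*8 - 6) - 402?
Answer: -13710/11 ≈ -1246.4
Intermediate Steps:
I = 108/11 (I = 9*(12*(1/11)) = 9*(12/11) = 108/11 ≈ 9.8182)
I*(-10*8 - 6) - 402 = 108*(-10*8 - 6)/11 - 402 = 108*(-80 - 6)/11 - 402 = (108/11)*(-86) - 402 = -9288/11 - 402 = -13710/11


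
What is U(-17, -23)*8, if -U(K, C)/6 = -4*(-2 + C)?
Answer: -4800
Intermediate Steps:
U(K, C) = -48 + 24*C (U(K, C) = -(-24)*(-2 + C) = -6*(8 - 4*C) = -48 + 24*C)
U(-17, -23)*8 = (-48 + 24*(-23))*8 = (-48 - 552)*8 = -600*8 = -4800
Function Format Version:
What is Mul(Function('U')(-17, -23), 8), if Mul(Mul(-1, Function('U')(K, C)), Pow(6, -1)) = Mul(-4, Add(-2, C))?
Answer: -4800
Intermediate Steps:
Function('U')(K, C) = Add(-48, Mul(24, C)) (Function('U')(K, C) = Mul(-6, Mul(-4, Add(-2, C))) = Mul(-6, Add(8, Mul(-4, C))) = Add(-48, Mul(24, C)))
Mul(Function('U')(-17, -23), 8) = Mul(Add(-48, Mul(24, -23)), 8) = Mul(Add(-48, -552), 8) = Mul(-600, 8) = -4800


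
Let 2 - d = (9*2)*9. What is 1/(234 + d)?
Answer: 1/74 ≈ 0.013514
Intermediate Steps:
d = -160 (d = 2 - 9*2*9 = 2 - 18*9 = 2 - 1*162 = 2 - 162 = -160)
1/(234 + d) = 1/(234 - 160) = 1/74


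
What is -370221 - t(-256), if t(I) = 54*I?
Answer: -356397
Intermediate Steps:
-370221 - t(-256) = -370221 - 54*(-256) = -370221 - 1*(-13824) = -370221 + 13824 = -356397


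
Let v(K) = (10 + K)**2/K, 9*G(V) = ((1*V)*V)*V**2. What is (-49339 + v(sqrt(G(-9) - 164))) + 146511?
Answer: 97192 + 133*sqrt(565)/113 ≈ 97220.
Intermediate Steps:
G(V) = V**4/9 (G(V) = (((1*V)*V)*V**2)/9 = ((V*V)*V**2)/9 = (V**2*V**2)/9 = V**4/9)
v(K) = (10 + K)**2/K
(-49339 + v(sqrt(G(-9) - 164))) + 146511 = (-49339 + (10 + sqrt((1/9)*(-9)**4 - 164))**2/(sqrt((1/9)*(-9)**4 - 164))) + 146511 = (-49339 + (10 + sqrt((1/9)*6561 - 164))**2/(sqrt((1/9)*6561 - 164))) + 146511 = (-49339 + (10 + sqrt(729 - 164))**2/(sqrt(729 - 164))) + 146511 = (-49339 + (10 + sqrt(565))**2/(sqrt(565))) + 146511 = (-49339 + (sqrt(565)/565)*(10 + sqrt(565))**2) + 146511 = (-49339 + sqrt(565)*(10 + sqrt(565))**2/565) + 146511 = 97172 + sqrt(565)*(10 + sqrt(565))**2/565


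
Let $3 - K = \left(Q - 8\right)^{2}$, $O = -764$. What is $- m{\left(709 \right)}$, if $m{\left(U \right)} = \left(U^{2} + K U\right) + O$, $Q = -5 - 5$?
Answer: $-274328$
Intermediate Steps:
$Q = -10$ ($Q = -5 - 5 = -10$)
$K = -321$ ($K = 3 - \left(-10 - 8\right)^{2} = 3 - \left(-18\right)^{2} = 3 - 324 = -321$)
$m{\left(U \right)} = -764 + U^{2} - 321 U$ ($m{\left(U \right)} = \left(U^{2} - 321 U\right) - 764 = -764 + U^{2} - 321 U$)
$- m{\left(709 \right)} = - (-764 + 709^{2} - 227589) = - (-764 + 502681 - 227589) = \left(-1\right) 274328 = -274328$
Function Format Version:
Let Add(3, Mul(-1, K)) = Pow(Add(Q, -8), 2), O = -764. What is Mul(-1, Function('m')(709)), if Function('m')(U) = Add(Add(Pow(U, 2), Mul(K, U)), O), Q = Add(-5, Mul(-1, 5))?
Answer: -274328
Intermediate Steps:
Q = -10 (Q = Add(-5, -5) = -10)
K = -321 (K = Add(3, Mul(-1, Pow(Add(-10, -8), 2))) = Add(3, Mul(-1, Pow(-18, 2))) = Add(3, Mul(-1, 324)) = Add(3, -324) = -321)
Function('m')(U) = Add(-764, Pow(U, 2), Mul(-321, U)) (Function('m')(U) = Add(Add(Pow(U, 2), Mul(-321, U)), -764) = Add(-764, Pow(U, 2), Mul(-321, U)))
Mul(-1, Function('m')(709)) = Mul(-1, Add(-764, Pow(709, 2), Mul(-321, 709))) = Mul(-1, Add(-764, 502681, -227589)) = Mul(-1, 274328) = -274328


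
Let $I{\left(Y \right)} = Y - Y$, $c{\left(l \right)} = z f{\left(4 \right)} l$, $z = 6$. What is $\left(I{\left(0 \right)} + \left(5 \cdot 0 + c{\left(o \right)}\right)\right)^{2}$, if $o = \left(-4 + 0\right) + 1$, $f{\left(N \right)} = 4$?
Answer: $5184$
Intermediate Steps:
$o = -3$ ($o = -4 + 1 = -3$)
$c{\left(l \right)} = 24 l$ ($c{\left(l \right)} = 6 \cdot 4 l = 24 l$)
$I{\left(Y \right)} = 0$
$\left(I{\left(0 \right)} + \left(5 \cdot 0 + c{\left(o \right)}\right)\right)^{2} = \left(0 + \left(5 \cdot 0 + 24 \left(-3\right)\right)\right)^{2} = \left(0 + \left(0 - 72\right)\right)^{2} = \left(0 - 72\right)^{2} = \left(-72\right)^{2} = 5184$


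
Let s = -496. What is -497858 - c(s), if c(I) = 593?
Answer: -498451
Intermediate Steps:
-497858 - c(s) = -497858 - 1*593 = -497858 - 593 = -498451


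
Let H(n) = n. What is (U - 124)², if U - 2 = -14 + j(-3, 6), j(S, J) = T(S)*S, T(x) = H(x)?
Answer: 16129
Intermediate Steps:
T(x) = x
j(S, J) = S² (j(S, J) = S*S = S²)
U = -3 (U = 2 + (-14 + (-3)²) = 2 + (-14 + 9) = 2 - 5 = -3)
(U - 124)² = (-3 - 124)² = (-127)² = 16129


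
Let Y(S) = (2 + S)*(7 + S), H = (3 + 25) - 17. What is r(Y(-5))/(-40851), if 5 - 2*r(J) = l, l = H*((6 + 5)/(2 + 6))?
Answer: 3/24208 ≈ 0.00012393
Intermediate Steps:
H = 11 (H = 28 - 17 = 11)
l = 121/8 (l = 11*((6 + 5)/(2 + 6)) = 11*(11/8) = 121/8 ≈ 15.125)
r(J) = -81/16 (r(J) = 5/2 - ½*121/8 = 5/2 - 121/16 = -81/16)
r(Y(-5))/(-40851) = -81/16/(-40851) = -81/16*(-1/40851) = 3/24208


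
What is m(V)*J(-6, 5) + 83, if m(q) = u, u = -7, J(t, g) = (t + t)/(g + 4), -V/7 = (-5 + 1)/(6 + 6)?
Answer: 277/3 ≈ 92.333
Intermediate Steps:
V = 7/3 (V = -7*(-5 + 1)/(6 + 6) = -(-28)/12 = -7*(-⅓) = 7/3 ≈ 2.3333)
J(t, g) = 2*t/(4 + g) (J(t, g) = (2*t)/(4 + g) = 2*t/(4 + g))
m(q) = -7
m(V)*J(-6, 5) + 83 = -14*(-6)/(4 + 5) + 83 = -14*(-6)/9 + 83 = -7*(-4/3) + 83 = 28/3 + 83 = 277/3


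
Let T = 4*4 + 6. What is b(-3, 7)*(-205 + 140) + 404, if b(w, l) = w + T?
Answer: -831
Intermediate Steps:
T = 22 (T = 16 + 6 = 22)
b(w, l) = 22 + w (b(w, l) = w + 22 = 22 + w)
b(-3, 7)*(-205 + 140) + 404 = (22 - 3)*(-205 + 140) + 404 = 19*(-65) + 404 = -1235 + 404 = -831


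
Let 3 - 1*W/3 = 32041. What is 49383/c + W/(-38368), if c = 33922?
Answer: 1288776513/325379824 ≈ 3.9608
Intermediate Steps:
W = -96114 (W = 9 - 3*32041 = 9 - 96123 = -96114)
49383/c + W/(-38368) = 49383/33922 - 96114/(-38368) = 49383*(1/33922) - 96114*(-1/38368) = 49383/33922 + 48057/19184 = 1288776513/325379824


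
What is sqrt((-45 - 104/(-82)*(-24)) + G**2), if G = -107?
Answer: 2*sqrt(4779739)/41 ≈ 106.65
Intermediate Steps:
sqrt((-45 - 104/(-82)*(-24)) + G**2) = sqrt((-45 - 104/(-82)*(-24)) + (-107)**2) = sqrt((-45 - 104*(-1/82)*(-24)) + 11449) = sqrt((-45 + (52/41)*(-24)) + 11449) = sqrt((-45 - 1248/41) + 11449) = sqrt(-3093/41 + 11449) = sqrt(466316/41) = 2*sqrt(4779739)/41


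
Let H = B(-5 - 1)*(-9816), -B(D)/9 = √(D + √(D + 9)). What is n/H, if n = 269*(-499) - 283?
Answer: 2491*I/(1636*√(6 - √3)) ≈ 0.73702*I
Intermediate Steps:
B(D) = -9*√(D + √(9 + D)) (B(D) = -9*√(D + √(D + 9)) = -9*√(D + √(9 + D)))
H = 88344*√(-6 + √3) (H = -9*√((-5 - 1) + √(9 + (-5 - 1)))*(-9816) = -9*√(-6 + √(9 - 6))*(-9816) = -9*√(-6 + √3)*(-9816) = 88344*√(-6 + √3) ≈ 1.8251e+5*I)
n = -134514 (n = -134231 - 283 = -134514)
n/H = -134514*1/(88344*√(-6 + √3)) = -2491/(1636*√(-6 + √3))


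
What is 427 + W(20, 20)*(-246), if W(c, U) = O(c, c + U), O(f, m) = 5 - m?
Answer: 9037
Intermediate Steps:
W(c, U) = 5 - U - c (W(c, U) = 5 - (c + U) = 5 - (U + c) = 5 + (-U - c) = 5 - U - c)
427 + W(20, 20)*(-246) = 427 + (5 - 1*20 - 1*20)*(-246) = 427 + (5 - 20 - 20)*(-246) = 427 - 35*(-246) = 427 + 8610 = 9037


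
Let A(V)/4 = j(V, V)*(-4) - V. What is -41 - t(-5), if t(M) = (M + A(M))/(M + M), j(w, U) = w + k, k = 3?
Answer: -363/10 ≈ -36.300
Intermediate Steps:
j(w, U) = 3 + w (j(w, U) = w + 3 = 3 + w)
A(V) = -48 - 20*V (A(V) = 4*((3 + V)*(-4) - V) = 4*((-12 - 4*V) - V) = 4*(-12 - 5*V) = -48 - 20*V)
t(M) = (-48 - 19*M)/(2*M) (t(M) = (M + (-48 - 20*M))/(M + M) = (-48 - 19*M)/((2*M)) = (-48 - 19*M)*(1/(2*M)) = (-48 - 19*M)/(2*M))
-41 - t(-5) = -41 - (-19/2 - 24/(-5)) = -41 - (-19/2 - 24*(-⅕)) = -41 - (-19/2 + 24/5) = -41 - 1*(-47/10) = -41 + 47/10 = -363/10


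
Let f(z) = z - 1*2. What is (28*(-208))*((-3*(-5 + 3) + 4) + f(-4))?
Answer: -23296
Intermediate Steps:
f(z) = -2 + z (f(z) = z - 2 = -2 + z)
(28*(-208))*((-3*(-5 + 3) + 4) + f(-4)) = (28*(-208))*((-3*(-5 + 3) + 4) + (-2 - 4)) = -5824*((-3*(-2) + 4) - 6) = -5824*((6 + 4) - 6) = -5824*(10 - 6) = -5824*4 = -23296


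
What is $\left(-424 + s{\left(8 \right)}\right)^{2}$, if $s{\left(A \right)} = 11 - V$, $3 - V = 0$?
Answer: $173056$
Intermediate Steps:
$V = 3$ ($V = 3 - 0 = 3 + 0 = 3$)
$s{\left(A \right)} = 8$ ($s{\left(A \right)} = 11 - 3 = 8$)
$\left(-424 + s{\left(8 \right)}\right)^{2} = \left(-424 + 8\right)^{2} = \left(-416\right)^{2} = 173056$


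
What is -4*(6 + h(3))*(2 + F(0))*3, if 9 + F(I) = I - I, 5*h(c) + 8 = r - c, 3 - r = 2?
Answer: 336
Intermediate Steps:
r = 1 (r = 3 - 1*2 = 3 - 2 = 1)
h(c) = -7/5 - c/5 (h(c) = -8/5 + (1 - c)/5 = -8/5 + (⅕ - c/5) = -7/5 - c/5)
F(I) = -9 (F(I) = -9 + (I - I) = -9 + 0 = -9)
-4*(6 + h(3))*(2 + F(0))*3 = -4*(6 + (-7/5 - ⅕*3))*(2 - 9)*3 = -4*(6 + (-7/5 - ⅗))*(-7)*3 = -4*(6 - 2)*(-7)*3 = -16*(-7)*3 = -4*(-28)*3 = 112*3 = 336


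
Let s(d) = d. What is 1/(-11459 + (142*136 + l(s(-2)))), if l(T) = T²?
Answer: 1/7857 ≈ 0.00012728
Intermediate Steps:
1/(-11459 + (142*136 + l(s(-2)))) = 1/(-11459 + (142*136 + (-2)²)) = 1/(-11459 + (19312 + 4)) = 1/(-11459 + 19316) = 1/7857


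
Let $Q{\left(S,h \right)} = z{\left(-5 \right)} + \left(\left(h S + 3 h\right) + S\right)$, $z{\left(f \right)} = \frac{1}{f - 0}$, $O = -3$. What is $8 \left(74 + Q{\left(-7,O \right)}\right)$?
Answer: $\frac{3152}{5} \approx 630.4$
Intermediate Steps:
$z{\left(f \right)} = \frac{1}{f}$ ($z{\left(f \right)} = \frac{1}{f + 0} = \frac{1}{f}$)
$Q{\left(S,h \right)} = - \frac{1}{5} + S + 3 h + S h$ ($Q{\left(S,h \right)} = \frac{1}{-5} + \left(\left(h S + 3 h\right) + S\right) = - \frac{1}{5} + \left(\left(S h + 3 h\right) + S\right) = - \frac{1}{5} + \left(\left(3 h + S h\right) + S\right) = - \frac{1}{5} + \left(S + 3 h + S h\right) = - \frac{1}{5} + S + 3 h + S h$)
$8 \left(74 + Q{\left(-7,O \right)}\right) = 8 \left(74 - - \frac{24}{5}\right) = 8 \left(74 + \frac{24}{5}\right) = 8 \cdot \frac{394}{5} = \frac{3152}{5}$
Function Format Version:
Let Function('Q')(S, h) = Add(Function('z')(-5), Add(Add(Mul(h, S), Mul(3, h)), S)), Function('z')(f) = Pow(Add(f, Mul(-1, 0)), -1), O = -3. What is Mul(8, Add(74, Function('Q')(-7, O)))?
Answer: Rational(3152, 5) ≈ 630.40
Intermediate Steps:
Function('z')(f) = Pow(f, -1) (Function('z')(f) = Pow(Add(f, 0), -1) = Pow(f, -1))
Function('Q')(S, h) = Add(Rational(-1, 5), S, Mul(3, h), Mul(S, h)) (Function('Q')(S, h) = Add(Pow(-5, -1), Add(Add(Mul(h, S), Mul(3, h)), S)) = Add(Rational(-1, 5), Add(Add(Mul(S, h), Mul(3, h)), S)) = Add(Rational(-1, 5), Add(Add(Mul(3, h), Mul(S, h)), S)) = Add(Rational(-1, 5), Add(S, Mul(3, h), Mul(S, h))) = Add(Rational(-1, 5), S, Mul(3, h), Mul(S, h)))
Mul(8, Add(74, Function('Q')(-7, O))) = Mul(8, Add(74, Add(Rational(-1, 5), -7, Mul(3, -3), Mul(-7, -3)))) = Mul(8, Add(74, Add(Rational(-1, 5), -7, -9, 21))) = Mul(8, Add(74, Rational(24, 5))) = Mul(8, Rational(394, 5)) = Rational(3152, 5)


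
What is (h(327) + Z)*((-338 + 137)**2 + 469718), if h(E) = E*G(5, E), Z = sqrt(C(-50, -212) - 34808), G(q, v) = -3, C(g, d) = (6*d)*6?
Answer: -500426739 + 1020238*I*sqrt(10610) ≈ -5.0043e+8 + 1.0509e+8*I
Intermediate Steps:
C(g, d) = 36*d
Z = 2*I*sqrt(10610) (Z = sqrt(36*(-212) - 34808) = sqrt(-7632 - 34808) = sqrt(-42440) = 2*I*sqrt(10610) ≈ 206.01*I)
h(E) = -3*E (h(E) = E*(-3) = -3*E)
(h(327) + Z)*((-338 + 137)**2 + 469718) = (-3*327 + 2*I*sqrt(10610))*((-338 + 137)**2 + 469718) = (-981 + 2*I*sqrt(10610))*((-201)**2 + 469718) = (-981 + 2*I*sqrt(10610))*(40401 + 469718) = (-981 + 2*I*sqrt(10610))*510119 = -500426739 + 1020238*I*sqrt(10610)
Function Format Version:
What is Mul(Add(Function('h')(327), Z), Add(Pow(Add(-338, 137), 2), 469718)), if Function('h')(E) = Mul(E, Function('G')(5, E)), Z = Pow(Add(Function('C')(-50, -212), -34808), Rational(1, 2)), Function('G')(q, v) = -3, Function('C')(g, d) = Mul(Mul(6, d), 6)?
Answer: Add(-500426739, Mul(1020238, I, Pow(10610, Rational(1, 2)))) ≈ Add(-5.0043e+8, Mul(1.0509e+8, I))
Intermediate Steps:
Function('C')(g, d) = Mul(36, d)
Z = Mul(2, I, Pow(10610, Rational(1, 2))) (Z = Pow(Add(Mul(36, -212), -34808), Rational(1, 2)) = Pow(Add(-7632, -34808), Rational(1, 2)) = Pow(-42440, Rational(1, 2)) = Mul(2, I, Pow(10610, Rational(1, 2))) ≈ Mul(206.01, I))
Function('h')(E) = Mul(-3, E) (Function('h')(E) = Mul(E, -3) = Mul(-3, E))
Mul(Add(Function('h')(327), Z), Add(Pow(Add(-338, 137), 2), 469718)) = Mul(Add(Mul(-3, 327), Mul(2, I, Pow(10610, Rational(1, 2)))), Add(Pow(Add(-338, 137), 2), 469718)) = Mul(Add(-981, Mul(2, I, Pow(10610, Rational(1, 2)))), Add(Pow(-201, 2), 469718)) = Mul(Add(-981, Mul(2, I, Pow(10610, Rational(1, 2)))), Add(40401, 469718)) = Mul(Add(-981, Mul(2, I, Pow(10610, Rational(1, 2)))), 510119) = Add(-500426739, Mul(1020238, I, Pow(10610, Rational(1, 2))))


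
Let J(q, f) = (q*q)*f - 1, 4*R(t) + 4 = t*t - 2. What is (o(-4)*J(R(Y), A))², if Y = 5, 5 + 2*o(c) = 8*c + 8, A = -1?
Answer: 119530489/1024 ≈ 1.1673e+5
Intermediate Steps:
o(c) = 3/2 + 4*c (o(c) = -5/2 + (8*c + 8)/2 = -5/2 + (8 + 8*c)/2 = -5/2 + (4 + 4*c) = 3/2 + 4*c)
R(t) = -3/2 + t²/4 (R(t) = -1 + (t*t - 2)/4 = -1 + (t² - 2)/4 = -1 + (-2 + t²)/4 = -1 + (-½ + t²/4) = -3/2 + t²/4)
J(q, f) = -1 + f*q² (J(q, f) = q²*f - 1 = f*q² - 1 = -1 + f*q²)
(o(-4)*J(R(Y), A))² = ((3/2 + 4*(-4))*(-1 - (-3/2 + (¼)*5²)²))² = ((3/2 - 16)*(-1 - (-3/2 + (¼)*25)²))² = (-29*(-1 - (-3/2 + 25/4)²)/2)² = (-29*(-1 - (19/4)²)/2)² = (-29*(-1 - 1*361/16)/2)² = (-29*(-1 - 361/16)/2)² = (-29/2*(-377/16))² = (10933/32)² = 119530489/1024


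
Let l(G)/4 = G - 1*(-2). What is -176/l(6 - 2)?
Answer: -22/3 ≈ -7.3333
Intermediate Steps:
l(G) = 8 + 4*G (l(G) = 4*(G - 1*(-2)) = 4*(G + 2) = 4*(2 + G) = 8 + 4*G)
-176/l(6 - 2) = -176/(8 + 4*(6 - 2)) = -176/(8 + 4*4) = -176/(8 + 16) = -176/24 = (1/24)*(-176) = -22/3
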